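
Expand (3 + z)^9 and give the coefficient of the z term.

The general term is C(9,j)·(3)^j·(z)^(9-j); the z^1 term has j = 8.
C(9,8) = 9.
Coefficient = C(9,8) · 3^8 = 9 · 6561 = 59049.

59049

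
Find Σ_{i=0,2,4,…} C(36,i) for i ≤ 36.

Even-i terms of row 36 sum to 2^35 = 34359738368.

34359738368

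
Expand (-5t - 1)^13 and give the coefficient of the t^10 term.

-2792968750

The general term is C(13,j)·(-5t)^j·(-1)^(13-j); the t^10 term has j = 10.
C(13,10) = 286.
Coefficient = C(13,10) · (-5)^10 · (-1)^3 = 286 · 9765625 · (-1) = -2792968750.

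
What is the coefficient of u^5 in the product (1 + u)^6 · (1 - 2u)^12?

Coefficient of u^5 = Σ_{j} C(6,j)·1^j·C(12,5-j)·(-2)^(5-j) for j from 0 to 5.
= (-25344) + 47520 + (-26400) + 5280 + (-360) + 6 = 702.

702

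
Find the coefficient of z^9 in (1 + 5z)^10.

19531250

The general term is C(10,j)·(1)^j·(5z)^(10-j); the z^9 term has j = 1.
C(10,1) = 10.
Coefficient = C(10,1) · 5^9 = 10 · 1953125 = 19531250.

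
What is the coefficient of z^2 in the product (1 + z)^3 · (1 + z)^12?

105

(1 + z)^3(1 + z)^12 = (1 + z)^15, so the coefficient of z^2 is C(15,2)·1^2 = 105·1 = 105.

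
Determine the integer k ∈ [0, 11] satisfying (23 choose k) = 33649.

C(23,k) increases on 0 ≤ k ≤ 11. C(23,4) = 8855 and C(23,5) = 33649, so k = 5.

5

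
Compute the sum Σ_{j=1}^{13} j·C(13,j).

53248

Differentiating (1+x)^13 and setting x=1: Σ j·C(13,j) = 13·2^12 = 53248.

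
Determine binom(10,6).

210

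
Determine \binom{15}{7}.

C(15,7) = (15·14·13·12·11·10·9) / 7! = 32432400 / 5040 = 6435.

6435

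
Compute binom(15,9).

5005

C(15,9) = C(15,6) by symmetry.
C(15,6) = (15·14·13·12·11·10) / 6! = 3603600 / 720 = 5005.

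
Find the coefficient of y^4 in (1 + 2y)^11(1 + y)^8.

Coefficient of y^4 = Σ_{j} C(11,j)·2^j·C(8,4-j)·1^(4-j) for j from 0 to 4.
= 70 + 1232 + 6160 + 10560 + 5280 = 23302.

23302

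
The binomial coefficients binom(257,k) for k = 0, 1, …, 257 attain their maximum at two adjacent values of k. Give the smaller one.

For odd n = 257, C(257,k) peaks at k = (n−1)/2 and (n+1)/2; the smaller is 128.

128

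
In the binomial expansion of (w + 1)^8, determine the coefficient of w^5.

56

The general term is C(8,j)·(w)^j·(1)^(8-j); the w^5 term has j = 5.
C(8,5) = 56.
Coefficient = C(8,5) = 56.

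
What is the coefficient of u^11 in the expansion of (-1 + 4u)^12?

The general term is C(12,j)·(-1)^j·(4u)^(12-j); the u^11 term has j = 1.
C(12,1) = 12.
Coefficient = C(12,1) · (-1)^1 · 4^11 = 12 · (-1) · 4194304 = -50331648.

-50331648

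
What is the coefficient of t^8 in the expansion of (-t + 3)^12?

40095

The general term is C(12,j)·(-t)^j·(3)^(12-j); the t^8 term has j = 8.
C(12,8) = 495.
Coefficient = C(12,8) · 3^4 = 495 · 81 = 40095.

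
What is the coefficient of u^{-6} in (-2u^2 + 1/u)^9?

General term: C(9,j)·(-2u^2)^j·(1/u)^(9-j), with u-exponent 2j − 1(9−j) = 3j − 9.
Set 3j − 9 = -6: j = 1.
C(9,1) = 9; (-2)^1 = -2; 1^8 = 1.
Coefficient = 9 · (-2) · 1 = -18.

-18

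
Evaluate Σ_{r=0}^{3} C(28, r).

1 + 28 + 378 + 3276 = 3683.

3683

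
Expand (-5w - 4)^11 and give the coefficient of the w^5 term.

The general term is C(11,j)·(-5w)^j·(-4)^(11-j); the w^5 term has j = 5.
C(11,5) = 462.
Coefficient = C(11,5) · (-5)^5 · (-4)^6 = 462 · (-3125) · 4096 = -5913600000.

-5913600000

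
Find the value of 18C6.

C(18,6) = (18·17·16·15·14·13) / 6! = 13366080 / 720 = 18564.

18564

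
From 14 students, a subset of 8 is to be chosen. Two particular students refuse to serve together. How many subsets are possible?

2079

All 8-subsets: C(14,8) = 3003. Those containing both fixed elements: C(12,6) = 924.
3003 − 924 = 2079.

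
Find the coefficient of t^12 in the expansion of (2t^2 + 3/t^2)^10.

103680

General term: C(10,j)·(2t^2)^j·(3/t^2)^(10-j), with t-exponent 2j − 2(10−j) = 4j − 20.
Set 4j − 20 = 12: j = 8.
C(10,8) = 45; 2^8 = 256; 3^2 = 9.
Coefficient = 45 · 256 · 9 = 103680.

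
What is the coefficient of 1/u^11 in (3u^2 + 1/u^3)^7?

189

General term: C(7,j)·(3u^2)^j·(1/u^3)^(7-j), with u-exponent 2j − 3(7−j) = 5j − 21.
Set 5j − 21 = -11: j = 2.
C(7,2) = 21; 3^2 = 9; 1^5 = 1.
Coefficient = 21 · 9 · 1 = 189.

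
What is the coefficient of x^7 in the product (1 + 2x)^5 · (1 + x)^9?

23868

Coefficient of x^7 = Σ_{j} C(5,j)·2^j·C(9,7-j)·1^(7-j) for j from 0 to 5.
= 36 + 840 + 5040 + 10080 + 6720 + 1152 = 23868.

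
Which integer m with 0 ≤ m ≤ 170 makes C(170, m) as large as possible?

C(170,m) is maximized at m = 170/2 = 85.

85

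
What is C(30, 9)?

C(30,9) = (30·29·28·27·26·25·24·23·22) / 9! = 5191778592000 / 362880 = 14307150.

14307150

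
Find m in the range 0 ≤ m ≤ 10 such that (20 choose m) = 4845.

C(20,m) increases on 0 ≤ m ≤ 10. C(20,3) = 1140 and C(20,4) = 4845, so m = 4.

4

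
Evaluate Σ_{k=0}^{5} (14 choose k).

1 + 14 + 91 + 364 + 1001 + 2002 = 3473.

3473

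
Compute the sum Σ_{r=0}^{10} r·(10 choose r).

Differentiating (1+x)^10 and setting x=1: Σ r·C(10,r) = 10·2^9 = 5120.

5120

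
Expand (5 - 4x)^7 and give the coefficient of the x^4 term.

The general term is C(7,j)·(5)^j·(-4x)^(7-j); the x^4 term has j = 3.
C(7,3) = 35.
Coefficient = C(7,3) · 5^3 · (-4)^4 = 35 · 125 · 256 = 1120000.

1120000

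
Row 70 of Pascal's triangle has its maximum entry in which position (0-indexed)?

C(70,i) is maximized at i = 70/2 = 35.

35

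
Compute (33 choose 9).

38567100

C(33,9) = (33·32·31·30·29·28·27·26·25) / 9! = 13995229248000 / 362880 = 38567100.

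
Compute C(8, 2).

28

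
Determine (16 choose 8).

C(16,8) = (16·15·14·13·12·11·10·9) / 8! = 518918400 / 40320 = 12870.

12870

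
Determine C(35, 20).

3247943160

C(35,20) = C(35,15) by symmetry.
C(35,15) = (35·34·33·32·31·30·29·28·27·26·25·24·23·22·21) / 15! = 4247252019052922880000 / 1307674368000 = 3247943160.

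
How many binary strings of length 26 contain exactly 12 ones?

Choose the 12 positions: C(26,12) = 9657700.

9657700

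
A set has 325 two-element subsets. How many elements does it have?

n(n−1)/2 = 325 ⇒ n(n−1) = 650. Since 26·25 = 650, n = 26.

26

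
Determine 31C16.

300540195

C(31,16) = C(31,15) by symmetry.
C(31,15) = (31·30·29·28·27·26·25·24·23·22·21·20·19·18·17) / 15! = 393008709555221760000 / 1307674368000 = 300540195.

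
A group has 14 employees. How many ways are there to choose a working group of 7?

3432

This is C(14,7) = 3432.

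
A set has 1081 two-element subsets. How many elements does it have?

47

n(n−1)/2 = 1081 ⇒ n(n−1) = 2162. Since 47·46 = 2162, n = 47.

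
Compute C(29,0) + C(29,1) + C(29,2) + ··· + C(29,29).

Setting x = 1 in (1+x)^29 gives Σ C(29,k) = 2^29 = 536870912.

536870912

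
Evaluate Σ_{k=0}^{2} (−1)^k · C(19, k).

153

The partial alternating sum Σ_{k=0}^{2} (−1)^k C(19,k) = (−1)^2 C(18,2) = 153.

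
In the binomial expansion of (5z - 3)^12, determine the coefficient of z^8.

15662109375

The general term is C(12,j)·(5z)^j·(-3)^(12-j); the z^8 term has j = 8.
C(12,8) = 495.
Coefficient = C(12,8) · 5^8 · (-3)^4 = 495 · 390625 · 81 = 15662109375.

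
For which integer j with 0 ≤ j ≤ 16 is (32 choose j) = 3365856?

C(32,j) increases on 0 ≤ j ≤ 16. C(32,6) = 906192 and C(32,7) = 3365856, so j = 7.

7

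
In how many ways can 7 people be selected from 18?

This is C(18,7) = 31824.

31824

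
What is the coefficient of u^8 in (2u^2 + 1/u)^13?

219648

General term: C(13,j)·(2u^2)^j·(1/u)^(13-j), with u-exponent 2j − 1(13−j) = 3j − 13.
Set 3j − 13 = 8: j = 7.
C(13,7) = 1716; 2^7 = 128; 1^6 = 1.
Coefficient = 1716 · 128 · 1 = 219648.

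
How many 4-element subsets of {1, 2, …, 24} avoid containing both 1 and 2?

All 4-subsets: C(24,4) = 10626. Those containing both fixed elements: C(22,2) = 231.
10626 − 231 = 10395.

10395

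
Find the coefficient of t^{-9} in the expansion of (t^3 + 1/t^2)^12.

General term: C(12,j)·(t^3)^j·(1/t^2)^(12-j), with t-exponent 3j − 2(12−j) = 5j − 24.
Set 5j − 24 = -9: j = 3.
C(12,3) = 220; 1^3 = 1; 1^9 = 1.
Coefficient = 220 · 1 · 1 = 220.

220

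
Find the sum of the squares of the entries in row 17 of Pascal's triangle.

Σ C(17,j)² is the coefficient of x^17 in (1+x)^17(1+x)^17 = (1+x)^34, i.e. C(34,17) = 2333606220.

2333606220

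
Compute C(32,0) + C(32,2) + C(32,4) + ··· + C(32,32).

2147483648

Even-i terms of row 32 sum to 2^31 = 2147483648.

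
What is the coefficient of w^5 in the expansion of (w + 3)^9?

The general term is C(9,j)·(w)^j·(3)^(9-j); the w^5 term has j = 5.
C(9,5) = 126.
Coefficient = C(9,5) · 3^4 = 126 · 81 = 10206.

10206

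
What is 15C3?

455

C(15,3) = (15·14·13) / 3! = 2730 / 6 = 455.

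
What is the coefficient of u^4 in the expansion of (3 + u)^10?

The general term is C(10,j)·(3)^j·(u)^(10-j); the u^4 term has j = 6.
C(10,6) = 210.
Coefficient = C(10,6) · 3^6 = 210 · 729 = 153090.

153090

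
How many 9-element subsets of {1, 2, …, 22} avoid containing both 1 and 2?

419900

All 9-subsets: C(22,9) = 497420. Those containing both fixed elements: C(20,7) = 77520.
497420 − 77520 = 419900.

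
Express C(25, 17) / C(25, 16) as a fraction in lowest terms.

9/17

C(n,k+1)/C(n,k) = (n−k)/(k+1) = (25−16)/(16+1) = 9/17.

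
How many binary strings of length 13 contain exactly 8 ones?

1287

Choose the 8 positions: C(13,8) = 1287.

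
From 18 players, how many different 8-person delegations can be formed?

43758

This is C(18,8) = 43758.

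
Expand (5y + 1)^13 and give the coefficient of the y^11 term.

The general term is C(13,j)·(5y)^j·(1)^(13-j); the y^11 term has j = 11.
C(13,11) = 78.
Coefficient = C(13,11) · 5^11 = 78 · 48828125 = 3808593750.

3808593750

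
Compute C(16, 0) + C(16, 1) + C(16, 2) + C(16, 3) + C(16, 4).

2517

1 + 16 + 120 + 560 + 1820 = 2517.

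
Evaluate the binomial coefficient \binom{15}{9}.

5005

C(15,9) = C(15,6) by symmetry.
C(15,6) = (15·14·13·12·11·10) / 6! = 3603600 / 720 = 5005.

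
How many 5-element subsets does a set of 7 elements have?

21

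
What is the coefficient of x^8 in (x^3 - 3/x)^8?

General term: C(8,j)·(x^3)^j·(-3/x)^(8-j), with x-exponent 3j − 1(8−j) = 4j − 8.
Set 4j − 8 = 8: j = 4.
C(8,4) = 70; 1^4 = 1; (-3)^4 = 81.
Coefficient = 70 · 1 · 81 = 5670.

5670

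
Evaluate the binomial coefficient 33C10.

92561040

C(33,10) = (33·32·31·30·29·28·27·26·25·24) / 10! = 335885501952000 / 3628800 = 92561040.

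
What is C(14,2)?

C(14,2) = (14·13) / 2! = 182 / 2 = 91.

91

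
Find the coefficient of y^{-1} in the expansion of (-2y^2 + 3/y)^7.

20412

General term: C(7,j)·(-2y^2)^j·(3/y)^(7-j), with y-exponent 2j − 1(7−j) = 3j − 7.
Set 3j − 7 = -1: j = 2.
C(7,2) = 21; (-2)^2 = 4; 3^5 = 243.
Coefficient = 21 · 4 · 243 = 20412.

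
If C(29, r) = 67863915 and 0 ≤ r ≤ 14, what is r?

13

C(29,r) increases on 0 ≤ r ≤ 14. C(29,12) = 51895935 and C(29,13) = 67863915, so r = 13.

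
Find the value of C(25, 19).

177100

C(25,19) = C(25,6) by symmetry.
C(25,6) = (25·24·23·22·21·20) / 6! = 127512000 / 720 = 177100.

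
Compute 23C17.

100947

C(23,17) = C(23,6) by symmetry.
C(23,6) = (23·22·21·20·19·18) / 6! = 72681840 / 720 = 100947.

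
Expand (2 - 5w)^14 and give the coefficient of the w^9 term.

The general term is C(14,j)·(2)^j·(-5w)^(14-j); the w^9 term has j = 5.
C(14,5) = 2002.
Coefficient = C(14,5) · 2^5 · (-5)^9 = 2002 · 32 · (-1953125) = -125125000000.

-125125000000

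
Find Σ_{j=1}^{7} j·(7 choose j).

448

Since j·C(7,j) = 7·C(6,j−1), the sum is 7·2^6 = 7·64 = 448.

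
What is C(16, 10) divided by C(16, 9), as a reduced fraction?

7/10

C(n,k+1)/C(n,k) = (n−k)/(k+1) = (16−9)/(9+1) = 7/10.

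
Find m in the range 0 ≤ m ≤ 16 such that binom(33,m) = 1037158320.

C(33,m) increases on 0 ≤ m ≤ 16. C(33,14) = 818809200 and C(33,15) = 1037158320, so m = 15.

15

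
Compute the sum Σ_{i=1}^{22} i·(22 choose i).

Since i·C(22,i) = 22·C(21,i−1), the sum is 22·2^21 = 22·2097152 = 46137344.

46137344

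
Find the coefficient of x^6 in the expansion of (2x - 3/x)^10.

General term: C(10,j)·(2x)^j·(-3/x)^(10-j), with x-exponent 1j − 1(10−j) = 2j − 10.
Set 2j − 10 = 6: j = 8.
C(10,8) = 45; 2^8 = 256; (-3)^2 = 9.
Coefficient = 45 · 256 · 9 = 103680.

103680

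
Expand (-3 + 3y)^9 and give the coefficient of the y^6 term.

-1653372

The general term is C(9,j)·(-3)^j·(3y)^(9-j); the y^6 term has j = 3.
C(9,3) = 84.
Coefficient = C(9,3) · (-3)^3 · 3^6 = 84 · (-27) · 729 = -1653372.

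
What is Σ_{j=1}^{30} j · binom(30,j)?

16106127360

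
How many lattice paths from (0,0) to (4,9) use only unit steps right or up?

715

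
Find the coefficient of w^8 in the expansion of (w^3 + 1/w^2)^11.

General term: C(11,j)·(w^3)^j·(1/w^2)^(11-j), with w-exponent 3j − 2(11−j) = 5j − 22.
Set 5j − 22 = 8: j = 6.
C(11,6) = 462; 1^6 = 1; 1^5 = 1.
Coefficient = 462 · 1 · 1 = 462.

462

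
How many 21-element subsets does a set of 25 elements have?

C(25,21) = C(25,4) by symmetry.
C(25,4) = (25·24·23·22) / 4! = 303600 / 24 = 12650.

12650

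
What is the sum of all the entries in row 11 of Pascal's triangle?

2048

Setting x = 1 in (1+x)^11 gives Σ C(11,r) = 2^11 = 2048.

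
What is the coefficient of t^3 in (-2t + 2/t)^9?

General term: C(9,j)·(-2t)^j·(2/t)^(9-j), with t-exponent 1j − 1(9−j) = 2j − 9.
Set 2j − 9 = 3: j = 6.
C(9,6) = 84; (-2)^6 = 64; 2^3 = 8.
Coefficient = 84 · 64 · 8 = 43008.

43008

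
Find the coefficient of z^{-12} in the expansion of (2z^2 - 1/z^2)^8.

-16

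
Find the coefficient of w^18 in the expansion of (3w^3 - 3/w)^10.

General term: C(10,j)·(3w^3)^j·(-3/w)^(10-j), with w-exponent 3j − 1(10−j) = 4j − 10.
Set 4j − 10 = 18: j = 7.
C(10,7) = 120; 3^7 = 2187; (-3)^3 = -27.
Coefficient = 120 · 2187 · (-27) = -7085880.

-7085880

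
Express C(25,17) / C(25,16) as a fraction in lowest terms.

9/17

C(n,k+1)/C(n,k) = (n−k)/(k+1) = (25−16)/(16+1) = 9/17.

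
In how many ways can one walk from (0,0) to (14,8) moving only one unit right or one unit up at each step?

Each path is a sequence of 22 steps with 14 rights: C(22,14) = 319770.

319770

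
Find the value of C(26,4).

C(26,4) = (26·25·24·23) / 4! = 358800 / 24 = 14950.

14950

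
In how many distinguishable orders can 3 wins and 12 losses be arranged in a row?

455

Choose positions for the wins: C(15,3) = 455.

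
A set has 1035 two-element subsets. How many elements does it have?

n(n−1)/2 = 1035 ⇒ n(n−1) = 2070. Since 46·45 = 2070, n = 46.

46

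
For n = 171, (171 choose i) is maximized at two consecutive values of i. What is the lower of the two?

85

For odd n = 171, C(171,i) peaks at i = (n−1)/2 and (n+1)/2; the lower is 85.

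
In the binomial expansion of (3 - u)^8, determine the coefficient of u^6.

The general term is C(8,j)·(3)^j·(-u)^(8-j); the u^6 term has j = 2.
C(8,2) = 28.
Coefficient = C(8,2) · 3^2 = 28 · 9 = 252.

252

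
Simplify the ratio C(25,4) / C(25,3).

C(n,k+1)/C(n,k) = (n−k)/(k+1) = (25−3)/(3+1) = 22/4 = 11/2.

11/2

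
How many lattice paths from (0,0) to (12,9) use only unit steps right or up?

293930

Each path is a sequence of 21 steps with 12 rights: C(21,12) = 293930.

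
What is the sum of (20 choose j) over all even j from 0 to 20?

524288

Even-j terms of row 20 sum to 2^19 = 524288.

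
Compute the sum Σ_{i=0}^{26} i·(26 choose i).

Differentiating (1+x)^26 and setting x=1: Σ i·C(26,i) = 26·2^25 = 872415232.

872415232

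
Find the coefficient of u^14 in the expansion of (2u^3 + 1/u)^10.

General term: C(10,j)·(2u^3)^j·(1/u)^(10-j), with u-exponent 3j − 1(10−j) = 4j − 10.
Set 4j − 10 = 14: j = 6.
C(10,6) = 210; 2^6 = 64; 1^4 = 1.
Coefficient = 210 · 64 · 1 = 13440.

13440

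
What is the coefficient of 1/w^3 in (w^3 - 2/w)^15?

1863680

General term: C(15,j)·(w^3)^j·(-2/w)^(15-j), with w-exponent 3j − 1(15−j) = 4j − 15.
Set 4j − 15 = -3: j = 3.
C(15,3) = 455; 1^3 = 1; (-2)^12 = 4096.
Coefficient = 455 · 1 · 4096 = 1863680.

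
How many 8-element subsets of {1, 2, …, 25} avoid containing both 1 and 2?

All 8-subsets: C(25,8) = 1081575. Those containing both fixed elements: C(23,6) = 100947.
1081575 − 100947 = 980628.

980628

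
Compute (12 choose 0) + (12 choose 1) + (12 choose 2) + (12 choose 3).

299

1 + 12 + 66 + 220 = 299.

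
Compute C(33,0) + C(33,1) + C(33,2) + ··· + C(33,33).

8589934592

Setting x = 1 in (1+x)^33 gives Σ C(33,i) = 2^33 = 8589934592.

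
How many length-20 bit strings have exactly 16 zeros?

4845

Choose the 16 positions: C(20,16) = 4845.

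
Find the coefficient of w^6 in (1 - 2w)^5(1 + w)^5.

30

Coefficient of w^6 = Σ_{j} C(5,j)·(-2)^j·C(5,6-j)·1^(6-j) for j from 1 to 5.
= (-10) + 200 + (-800) + 800 + (-160) = 30.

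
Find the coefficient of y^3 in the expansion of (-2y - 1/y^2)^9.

-4608

General term: C(9,j)·(-2y)^j·(-1/y^2)^(9-j), with y-exponent 1j − 2(9−j) = 3j − 18.
Set 3j − 18 = 3: j = 7.
C(9,7) = 36; (-2)^7 = -128; (-1)^2 = 1.
Coefficient = 36 · (-128) · 1 = -4608.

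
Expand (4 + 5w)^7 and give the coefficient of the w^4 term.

1400000

The general term is C(7,j)·(4)^j·(5w)^(7-j); the w^4 term has j = 3.
C(7,3) = 35.
Coefficient = C(7,3) · 4^3 · 5^4 = 35 · 64 · 625 = 1400000.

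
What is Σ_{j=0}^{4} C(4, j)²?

By Vandermonde's identity, Σ C(4,j)² = C(8,4) = 70.

70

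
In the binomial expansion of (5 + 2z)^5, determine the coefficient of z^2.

5000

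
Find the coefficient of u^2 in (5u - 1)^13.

-1950

The general term is C(13,j)·(5u)^j·(-1)^(13-j); the u^2 term has j = 2.
C(13,2) = 78.
Coefficient = C(13,2) · 5^2 · (-1)^11 = 78 · 25 · (-1) = -1950.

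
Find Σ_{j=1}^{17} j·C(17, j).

1114112

Since j·C(17,j) = 17·C(16,j−1), the sum is 17·2^16 = 17·65536 = 1114112.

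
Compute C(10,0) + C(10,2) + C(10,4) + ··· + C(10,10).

Half of (1+1)^10 + (1−1)^10 gives the even-index sum: 2^9 = 512.

512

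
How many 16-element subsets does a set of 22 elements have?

C(22,16) = C(22,6) by symmetry.
C(22,6) = (22·21·20·19·18·17) / 6! = 53721360 / 720 = 74613.

74613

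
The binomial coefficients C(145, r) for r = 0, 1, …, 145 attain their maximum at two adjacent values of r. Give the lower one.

72

For odd n = 145, C(145,r) peaks at r = (n−1)/2 and (n+1)/2; the lower is 72.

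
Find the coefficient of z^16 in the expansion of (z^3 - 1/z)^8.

General term: C(8,j)·(z^3)^j·(-1/z)^(8-j), with z-exponent 3j − 1(8−j) = 4j − 8.
Set 4j − 8 = 16: j = 6.
C(8,6) = 28; 1^6 = 1; (-1)^2 = 1.
Coefficient = 28 · 1 · 1 = 28.

28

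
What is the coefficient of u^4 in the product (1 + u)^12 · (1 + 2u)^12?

52239

Coefficient of u^4 = Σ_{j} C(12,j)·1^j·C(12,4-j)·2^(4-j) for j from 0 to 4.
= 7920 + 21120 + 17424 + 5280 + 495 = 52239.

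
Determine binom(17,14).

680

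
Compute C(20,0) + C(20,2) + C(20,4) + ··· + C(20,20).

Even-r terms of row 20 sum to 2^19 = 524288.

524288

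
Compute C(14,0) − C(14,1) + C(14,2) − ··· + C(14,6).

The partial alternating sum Σ_{k=0}^{6} (−1)^k C(14,k) = (−1)^6 C(13,6) = 1716.

1716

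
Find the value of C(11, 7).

330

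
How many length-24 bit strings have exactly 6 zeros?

Choose the 6 positions: C(24,6) = 134596.

134596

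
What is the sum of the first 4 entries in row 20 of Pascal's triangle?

1351

1 + 20 + 190 + 1140 = 1351.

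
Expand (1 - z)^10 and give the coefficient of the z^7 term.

The general term is C(10,j)·(1)^j·(-z)^(10-j); the z^7 term has j = 3.
C(10,3) = 120.
Coefficient = C(10,3) · (-1)^7 = 120 · (-1) = -120.

-120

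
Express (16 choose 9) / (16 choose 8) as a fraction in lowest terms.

8/9

C(n,k+1)/C(n,k) = (n−k)/(k+1) = (16−8)/(8+1) = 8/9.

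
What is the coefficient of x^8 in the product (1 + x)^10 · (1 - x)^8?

Coefficient of x^8 = Σ_{j} C(10,j)·1^j·C(8,8-j)·(-1)^(8-j) for j from 0 to 8.
= 1 + (-80) + 1260 + (-6720) + 14700 + (-14112) + 5880 + (-960) + 45 = 14.

14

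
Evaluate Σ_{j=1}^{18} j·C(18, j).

2359296

Differentiating (1+x)^18 and setting x=1: Σ j·C(18,j) = 18·2^17 = 2359296.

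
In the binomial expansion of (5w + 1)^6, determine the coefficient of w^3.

2500

The general term is C(6,j)·(5w)^j·(1)^(6-j); the w^3 term has j = 3.
C(6,3) = 20.
Coefficient = C(6,3) · 5^3 = 20 · 125 = 2500.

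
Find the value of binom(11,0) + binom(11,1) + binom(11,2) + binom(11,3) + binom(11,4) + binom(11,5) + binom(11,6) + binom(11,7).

1 + 11 + 55 + 165 + 330 + 462 + 462 + 330 = 1816.

1816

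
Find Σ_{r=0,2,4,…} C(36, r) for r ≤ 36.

34359738368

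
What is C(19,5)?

11628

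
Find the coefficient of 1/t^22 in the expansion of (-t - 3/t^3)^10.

295245

General term: C(10,j)·(-t)^j·(-3/t^3)^(10-j), with t-exponent 1j − 3(10−j) = 4j − 30.
Set 4j − 30 = -22: j = 2.
C(10,2) = 45; (-1)^2 = 1; (-3)^8 = 6561.
Coefficient = 45 · 1 · 6561 = 295245.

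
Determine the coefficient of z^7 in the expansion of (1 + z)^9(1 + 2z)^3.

Coefficient of z^7 = Σ_{j} C(9,j)·1^j·C(3,7-j)·2^(7-j) for j from 4 to 7.
= 1008 + 1512 + 504 + 36 = 3060.

3060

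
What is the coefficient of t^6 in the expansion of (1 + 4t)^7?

28672

The general term is C(7,j)·(1)^j·(4t)^(7-j); the t^6 term has j = 1.
C(7,1) = 7.
Coefficient = C(7,1) · 4^6 = 7 · 4096 = 28672.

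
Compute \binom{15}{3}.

455

C(15,3) = (15·14·13) / 3! = 2730 / 6 = 455.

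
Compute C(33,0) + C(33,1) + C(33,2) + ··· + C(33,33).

Setting x = 1 in (1+x)^33 gives Σ C(33,r) = 2^33 = 8589934592.

8589934592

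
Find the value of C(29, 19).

C(29,19) = C(29,10) by symmetry.
C(29,10) = (29·28·27·26·25·24·23·22·21·20) / 10! = 72684900288000 / 3628800 = 20030010.

20030010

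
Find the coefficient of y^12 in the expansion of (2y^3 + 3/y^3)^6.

General term: C(6,j)·(2y^3)^j·(3/y^3)^(6-j), with y-exponent 3j − 3(6−j) = 6j − 18.
Set 6j − 18 = 12: j = 5.
C(6,5) = 6; 2^5 = 32; 3^1 = 3.
Coefficient = 6 · 32 · 3 = 576.

576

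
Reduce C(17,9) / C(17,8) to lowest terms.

1

C(n,k+1)/C(n,k) = (n−k)/(k+1) = (17−8)/(8+1) = 9/9 = 1.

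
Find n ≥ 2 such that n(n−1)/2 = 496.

32

n(n−1)/2 = 496 ⇒ n(n−1) = 992. Since 32·31 = 992, n = 32.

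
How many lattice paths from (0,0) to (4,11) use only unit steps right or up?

1365

Each path is a sequence of 15 steps with 4 rights: C(15,4) = 1365.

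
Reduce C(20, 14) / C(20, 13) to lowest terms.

C(n,k+1)/C(n,k) = (n−k)/(k+1) = (20−13)/(13+1) = 7/14 = 1/2.

1/2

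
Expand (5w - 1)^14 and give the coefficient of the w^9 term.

-3910156250

The general term is C(14,j)·(5w)^j·(-1)^(14-j); the w^9 term has j = 9.
C(14,9) = 2002.
Coefficient = C(14,9) · 5^9 · (-1)^5 = 2002 · 1953125 · (-1) = -3910156250.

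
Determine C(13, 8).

C(13,8) = C(13,5) by symmetry.
C(13,5) = (13·12·11·10·9) / 5! = 154440 / 120 = 1287.

1287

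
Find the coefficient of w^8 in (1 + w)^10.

The general term is C(10,j)·(1)^j·(w)^(10-j); the w^8 term has j = 2.
C(10,2) = 45.
Coefficient = C(10,2) = 45.

45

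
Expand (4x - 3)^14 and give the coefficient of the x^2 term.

773778096

The general term is C(14,j)·(4x)^j·(-3)^(14-j); the x^2 term has j = 2.
C(14,2) = 91.
Coefficient = C(14,2) · 4^2 · (-3)^12 = 91 · 16 · 531441 = 773778096.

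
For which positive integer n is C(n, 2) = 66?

12

n(n−1)/2 = 66 ⇒ n(n−1) = 132. Since 12·11 = 132, n = 12.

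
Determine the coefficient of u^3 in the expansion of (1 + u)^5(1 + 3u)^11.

7270

Coefficient of u^3 = Σ_{j} C(5,j)·1^j·C(11,3-j)·3^(3-j) for j from 0 to 3.
= 4455 + 2475 + 330 + 10 = 7270.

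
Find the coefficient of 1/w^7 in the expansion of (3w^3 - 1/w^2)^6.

General term: C(6,j)·(3w^3)^j·(-1/w^2)^(6-j), with w-exponent 3j − 2(6−j) = 5j − 12.
Set 5j − 12 = -7: j = 1.
C(6,1) = 6; 3^1 = 3; (-1)^5 = -1.
Coefficient = 6 · 3 · (-1) = -18.

-18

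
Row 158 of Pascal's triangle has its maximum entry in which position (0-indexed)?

C(158,i) is maximized at i = 158/2 = 79.

79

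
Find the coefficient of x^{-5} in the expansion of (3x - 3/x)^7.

15309

General term: C(7,j)·(3x)^j·(-3/x)^(7-j), with x-exponent 1j − 1(7−j) = 2j − 7.
Set 2j − 7 = -5: j = 1.
C(7,1) = 7; 3^1 = 3; (-3)^6 = 729.
Coefficient = 7 · 3 · 729 = 15309.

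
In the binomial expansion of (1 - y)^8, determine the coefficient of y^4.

The general term is C(8,j)·(1)^j·(-y)^(8-j); the y^4 term has j = 4.
C(8,4) = 70.
Coefficient = C(8,4) = 70.

70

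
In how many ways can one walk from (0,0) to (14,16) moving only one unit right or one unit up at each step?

Each path is a sequence of 30 steps with 14 rights: C(30,14) = 145422675.

145422675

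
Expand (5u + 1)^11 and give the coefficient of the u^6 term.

The general term is C(11,j)·(5u)^j·(1)^(11-j); the u^6 term has j = 6.
C(11,6) = 462.
Coefficient = C(11,6) · 5^6 = 462 · 15625 = 7218750.

7218750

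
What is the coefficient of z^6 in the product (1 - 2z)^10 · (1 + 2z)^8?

-1792

Coefficient of z^6 = Σ_{j} C(10,j)·(-2)^j·C(8,6-j)·2^(6-j) for j from 0 to 6.
= 1792 + (-35840) + 201600 + (-430080) + 376320 + (-129024) + 13440 = -1792.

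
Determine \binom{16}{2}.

C(16,2) = (16·15) / 2! = 240 / 2 = 120.

120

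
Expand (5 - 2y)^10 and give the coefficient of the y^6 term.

8400000

The general term is C(10,j)·(5)^j·(-2y)^(10-j); the y^6 term has j = 4.
C(10,4) = 210.
Coefficient = C(10,4) · 5^4 · (-2)^6 = 210 · 625 · 64 = 8400000.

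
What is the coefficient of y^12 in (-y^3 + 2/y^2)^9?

672

General term: C(9,j)·(-y^3)^j·(2/y^2)^(9-j), with y-exponent 3j − 2(9−j) = 5j − 18.
Set 5j − 18 = 12: j = 6.
C(9,6) = 84; (-1)^6 = 1; 2^3 = 8.
Coefficient = 84 · 1 · 8 = 672.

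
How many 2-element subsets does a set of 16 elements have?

C(16,2) = (16·15) / 2! = 240 / 2 = 120.

120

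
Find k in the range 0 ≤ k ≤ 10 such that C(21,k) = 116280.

7

C(21,k) increases on 0 ≤ k ≤ 10. C(21,6) = 54264 and C(21,7) = 116280, so k = 7.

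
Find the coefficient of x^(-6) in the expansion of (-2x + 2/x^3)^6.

-1280

General term: C(6,j)·(-2x)^j·(2/x^3)^(6-j), with x-exponent 1j − 3(6−j) = 4j − 18.
Set 4j − 18 = -6: j = 3.
C(6,3) = 20; (-2)^3 = -8; 2^3 = 8.
Coefficient = 20 · (-8) · 8 = -1280.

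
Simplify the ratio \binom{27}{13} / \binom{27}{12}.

15/13

C(n,k+1)/C(n,k) = (n−k)/(k+1) = (27−12)/(12+1) = 15/13.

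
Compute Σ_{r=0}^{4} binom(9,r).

256

1 + 9 + 36 + 84 + 126 = 256.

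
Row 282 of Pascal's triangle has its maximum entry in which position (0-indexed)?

141

C(282,k) is maximized at k = 282/2 = 141.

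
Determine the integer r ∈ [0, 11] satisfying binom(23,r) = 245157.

7

C(23,r) increases on 0 ≤ r ≤ 11. C(23,6) = 100947 and C(23,7) = 245157, so r = 7.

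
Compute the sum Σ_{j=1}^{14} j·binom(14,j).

Since j·C(14,j) = 14·C(13,j−1), the sum is 14·2^13 = 14·8192 = 114688.

114688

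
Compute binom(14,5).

C(14,5) = (14·13·12·11·10) / 5! = 240240 / 120 = 2002.

2002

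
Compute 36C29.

8347680

C(36,29) = C(36,7) by symmetry.
C(36,7) = (36·35·34·33·32·31·30) / 7! = 42072307200 / 5040 = 8347680.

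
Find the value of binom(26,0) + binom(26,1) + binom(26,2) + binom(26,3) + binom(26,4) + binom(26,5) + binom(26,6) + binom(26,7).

971712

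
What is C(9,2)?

36

C(9,2) = (9·8) / 2! = 72 / 2 = 36.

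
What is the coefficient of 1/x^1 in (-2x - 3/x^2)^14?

General term: C(14,j)·(-2x)^j·(-3/x^2)^(14-j), with x-exponent 1j − 2(14−j) = 3j − 28.
Set 3j − 28 = -1: j = 9.
C(14,9) = 2002; (-2)^9 = -512; (-3)^5 = -243.
Coefficient = 2002 · (-512) · (-243) = 249080832.

249080832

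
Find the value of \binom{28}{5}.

98280

C(28,5) = (28·27·26·25·24) / 5! = 11793600 / 120 = 98280.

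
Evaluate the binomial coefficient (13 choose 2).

78

C(13,2) = (13·12) / 2! = 156 / 2 = 78.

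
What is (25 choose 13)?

5200300

C(25,13) = C(25,12) by symmetry.
C(25,12) = (25·24·23·22·21·20·19·18·17·16·15·14) / 12! = 2490952020480000 / 479001600 = 5200300.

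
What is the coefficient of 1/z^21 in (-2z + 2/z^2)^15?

General term: C(15,j)·(-2z)^j·(2/z^2)^(15-j), with z-exponent 1j − 2(15−j) = 3j − 30.
Set 3j − 30 = -21: j = 3.
C(15,3) = 455; (-2)^3 = -8; 2^12 = 4096.
Coefficient = 455 · (-8) · 4096 = -14909440.

-14909440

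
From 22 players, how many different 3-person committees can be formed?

1540

This is C(22,3) = 1540.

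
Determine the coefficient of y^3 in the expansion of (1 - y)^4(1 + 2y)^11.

Coefficient of y^3 = Σ_{j} C(4,j)·(-1)^j·C(11,3-j)·2^(3-j) for j from 0 to 3.
= 1320 + (-880) + 132 + (-4) = 568.

568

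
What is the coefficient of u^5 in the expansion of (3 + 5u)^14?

The general term is C(14,j)·(3)^j·(5u)^(14-j); the u^5 term has j = 9.
C(14,9) = 2002.
Coefficient = C(14,9) · 3^9 · 5^5 = 2002 · 19683 · 3125 = 123141768750.

123141768750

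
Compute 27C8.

C(27,8) = (27·26·25·24·23·22·21·20) / 8! = 89513424000 / 40320 = 2220075.

2220075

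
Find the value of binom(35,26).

C(35,26) = C(35,9) by symmetry.
C(35,9) = (35·34·33·32·31·30·29·28·27) / 9! = 25622035084800 / 362880 = 70607460.

70607460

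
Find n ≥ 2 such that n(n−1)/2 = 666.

37

n(n−1)/2 = 666 ⇒ n(n−1) = 1332. Since 37·36 = 1332, n = 37.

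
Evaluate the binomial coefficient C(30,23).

C(30,23) = C(30,7) by symmetry.
C(30,7) = (30·29·28·27·26·25·24) / 7! = 10260432000 / 5040 = 2035800.

2035800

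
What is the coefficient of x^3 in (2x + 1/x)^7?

672

General term: C(7,j)·(2x)^j·(1/x)^(7-j), with x-exponent 1j − 1(7−j) = 2j − 7.
Set 2j − 7 = 3: j = 5.
C(7,5) = 21; 2^5 = 32; 1^2 = 1.
Coefficient = 21 · 32 · 1 = 672.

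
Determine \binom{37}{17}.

C(37,17) = (37·36·35·34·33·32·31·30·29·28·27·26·25·24·23·22·21) / 17! = 5657339689378493276160000 / 355687428096000 = 15905368710.

15905368710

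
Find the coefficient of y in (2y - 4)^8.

The general term is C(8,j)·(2y)^j·(-4)^(8-j); the y^1 term has j = 1.
C(8,1) = 8.
Coefficient = C(8,1) · 2^1 · (-4)^7 = 8 · 2 · (-16384) = -262144.

-262144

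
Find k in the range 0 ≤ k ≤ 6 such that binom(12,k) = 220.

C(12,k) increases on 0 ≤ k ≤ 6. C(12,2) = 66 and C(12,3) = 220, so k = 3.

3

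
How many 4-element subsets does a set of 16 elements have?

1820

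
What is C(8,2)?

C(8,2) = (8·7) / 2! = 56 / 2 = 28.

28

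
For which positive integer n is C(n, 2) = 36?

9

n(n−1)/2 = 36 ⇒ n(n−1) = 72. Since 9·8 = 72, n = 9.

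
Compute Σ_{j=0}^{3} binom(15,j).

1 + 15 + 105 + 455 = 576.

576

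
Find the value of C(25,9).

C(25,9) = (25·24·23·22·21·20·19·18·17) / 9! = 741354768000 / 362880 = 2042975.

2042975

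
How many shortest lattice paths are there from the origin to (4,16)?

Each path is a sequence of 20 steps with 4 rights: C(20,4) = 4845.

4845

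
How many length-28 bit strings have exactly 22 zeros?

376740

Choose the 22 positions: C(28,22) = 376740.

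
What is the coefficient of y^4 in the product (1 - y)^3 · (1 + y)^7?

Coefficient of y^4 = Σ_{j} C(3,j)·(-1)^j·C(7,4-j)·1^(4-j) for j from 0 to 3.
= 35 + (-105) + 63 + (-7) = -14.

-14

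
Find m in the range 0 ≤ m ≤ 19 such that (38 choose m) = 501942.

5

C(38,m) increases on 0 ≤ m ≤ 19. C(38,4) = 73815 and C(38,5) = 501942, so m = 5.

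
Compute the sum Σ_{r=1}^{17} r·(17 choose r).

1114112

Since r·C(17,r) = 17·C(16,r−1), the sum is 17·2^16 = 17·65536 = 1114112.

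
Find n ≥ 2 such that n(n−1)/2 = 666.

n(n−1)/2 = 666 ⇒ n(n−1) = 1332. Since 37·36 = 1332, n = 37.

37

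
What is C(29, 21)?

C(29,21) = C(29,8) by symmetry.
C(29,8) = (29·28·27·26·25·24·23·22) / 8! = 173059286400 / 40320 = 4292145.

4292145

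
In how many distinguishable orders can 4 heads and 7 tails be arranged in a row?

Choose positions for the heads: C(11,4) = 330.

330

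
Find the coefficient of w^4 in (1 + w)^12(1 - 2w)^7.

Coefficient of w^4 = Σ_{j} C(12,j)·1^j·C(7,4-j)·(-2)^(4-j) for j from 0 to 4.
= 560 + (-3360) + 5544 + (-3080) + 495 = 159.

159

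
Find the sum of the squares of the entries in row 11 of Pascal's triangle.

705432

By Vandermonde's identity, Σ C(11,j)² = C(22,11) = 705432.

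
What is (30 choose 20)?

C(30,20) = C(30,10) by symmetry.
C(30,10) = (30·29·28·27·26·25·24·23·22·21) / 10! = 109027350432000 / 3628800 = 30045015.

30045015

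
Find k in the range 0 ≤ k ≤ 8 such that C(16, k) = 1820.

C(16,k) increases on 0 ≤ k ≤ 8. C(16,3) = 560 and C(16,4) = 1820, so k = 4.

4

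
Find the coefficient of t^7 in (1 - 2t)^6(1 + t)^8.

Coefficient of t^7 = Σ_{j} C(6,j)·(-2)^j·C(8,7-j)·1^(7-j) for j from 0 to 6.
= 8 + (-336) + 3360 + (-11200) + 13440 + (-5376) + 512 = 408.

408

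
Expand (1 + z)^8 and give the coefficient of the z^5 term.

56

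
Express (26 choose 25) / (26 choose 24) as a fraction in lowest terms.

C(n,k+1)/C(n,k) = (n−k)/(k+1) = (26−24)/(24+1) = 2/25.

2/25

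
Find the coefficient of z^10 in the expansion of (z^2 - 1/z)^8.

28

General term: C(8,j)·(z^2)^j·(-1/z)^(8-j), with z-exponent 2j − 1(8−j) = 3j − 8.
Set 3j − 8 = 10: j = 6.
C(8,6) = 28; 1^6 = 1; (-1)^2 = 1.
Coefficient = 28 · 1 · 1 = 28.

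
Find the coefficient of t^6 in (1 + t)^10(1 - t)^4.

Coefficient of t^6 = Σ_{j} C(10,j)·1^j·C(4,6-j)·(-1)^(6-j) for j from 2 to 6.
= 45 + (-480) + 1260 + (-1008) + 210 = 27.

27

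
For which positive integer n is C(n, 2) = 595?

35

n(n−1)/2 = 595 ⇒ n(n−1) = 1190. Since 35·34 = 1190, n = 35.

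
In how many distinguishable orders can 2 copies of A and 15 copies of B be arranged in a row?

136

Choose positions for the A's: C(17,2) = 136.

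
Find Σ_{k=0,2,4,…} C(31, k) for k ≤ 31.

1073741824

Half of (1+1)^31 + (1−1)^31 gives the even-index sum: 2^30 = 1073741824.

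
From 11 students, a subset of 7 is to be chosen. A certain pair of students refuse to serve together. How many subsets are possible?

204

All 7-subsets: C(11,7) = 330. Those containing both fixed elements: C(9,5) = 126.
330 − 126 = 204.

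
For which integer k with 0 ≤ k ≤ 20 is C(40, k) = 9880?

3

C(40,k) increases on 0 ≤ k ≤ 20. C(40,2) = 780 and C(40,3) = 9880, so k = 3.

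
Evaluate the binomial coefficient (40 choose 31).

273438880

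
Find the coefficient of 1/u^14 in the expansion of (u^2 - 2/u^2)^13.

General term: C(13,j)·(u^2)^j·(-2/u^2)^(13-j), with u-exponent 2j − 2(13−j) = 4j − 26.
Set 4j − 26 = -14: j = 3.
C(13,3) = 286; 1^3 = 1; (-2)^10 = 1024.
Coefficient = 286 · 1 · 1024 = 292864.

292864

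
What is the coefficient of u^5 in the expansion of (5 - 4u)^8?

-7168000

The general term is C(8,j)·(5)^j·(-4u)^(8-j); the u^5 term has j = 3.
C(8,3) = 56.
Coefficient = C(8,3) · 5^3 · (-4)^5 = 56 · 125 · (-1024) = -7168000.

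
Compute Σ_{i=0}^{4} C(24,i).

12951

1 + 24 + 276 + 2024 + 10626 = 12951.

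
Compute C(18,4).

C(18,4) = (18·17·16·15) / 4! = 73440 / 24 = 3060.

3060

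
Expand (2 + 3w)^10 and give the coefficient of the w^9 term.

393660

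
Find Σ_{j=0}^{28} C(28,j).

268435456

Setting x = 1 in (1+x)^28 gives Σ C(28,j) = 2^28 = 268435456.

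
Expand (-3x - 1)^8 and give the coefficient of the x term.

The general term is C(8,j)·(-3x)^j·(-1)^(8-j); the x^1 term has j = 1.
C(8,1) = 8.
Coefficient = C(8,1) · (-3)^1 · (-1)^7 = 8 · (-3) · (-1) = 24.

24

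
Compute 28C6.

376740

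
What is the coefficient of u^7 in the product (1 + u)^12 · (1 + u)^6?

31824

(1 + u)^12(1 + u)^6 = (1 + u)^18, so the coefficient of u^7 is C(18,7)·1^7 = 31824·1 = 31824.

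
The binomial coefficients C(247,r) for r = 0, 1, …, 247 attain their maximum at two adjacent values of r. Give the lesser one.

For odd n = 247, C(247,r) peaks at r = (n−1)/2 and (n+1)/2; the lesser is 123.

123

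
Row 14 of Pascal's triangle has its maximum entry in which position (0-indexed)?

7

C(14,j) is maximized at j = 14/2 = 7.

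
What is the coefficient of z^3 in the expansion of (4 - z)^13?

-299892736

The general term is C(13,j)·(4)^j·(-z)^(13-j); the z^3 term has j = 10.
C(13,10) = 286.
Coefficient = C(13,10) · 4^10 · (-1)^3 = 286 · 1048576 · (-1) = -299892736.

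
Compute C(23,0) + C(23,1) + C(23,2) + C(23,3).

2048

1 + 23 + 253 + 1771 = 2048.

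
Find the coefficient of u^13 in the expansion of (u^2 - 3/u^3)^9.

-27

General term: C(9,j)·(u^2)^j·(-3/u^3)^(9-j), with u-exponent 2j − 3(9−j) = 5j − 27.
Set 5j − 27 = 13: j = 8.
C(9,8) = 9; 1^8 = 1; (-3)^1 = -3.
Coefficient = 9 · 1 · (-3) = -27.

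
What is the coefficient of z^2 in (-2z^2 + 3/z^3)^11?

General term: C(11,j)·(-2z^2)^j·(3/z^3)^(11-j), with z-exponent 2j − 3(11−j) = 5j − 33.
Set 5j − 33 = 2: j = 7.
C(11,7) = 330; (-2)^7 = -128; 3^4 = 81.
Coefficient = 330 · (-128) · 81 = -3421440.

-3421440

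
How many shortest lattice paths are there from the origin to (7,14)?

Each path is a sequence of 21 steps with 7 rights: C(21,7) = 116280.

116280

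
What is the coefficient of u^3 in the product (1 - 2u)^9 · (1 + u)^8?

32

Coefficient of u^3 = Σ_{j} C(9,j)·(-2)^j·C(8,3-j)·1^(3-j) for j from 0 to 3.
= 56 + (-504) + 1152 + (-672) = 32.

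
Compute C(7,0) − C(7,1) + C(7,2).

The partial alternating sum Σ_{k=0}^{2} (−1)^k C(7,k) = (−1)^2 C(6,2) = 15.

15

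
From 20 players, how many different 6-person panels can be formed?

38760

This is C(20,6) = 38760.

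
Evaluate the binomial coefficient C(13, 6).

C(13,6) = (13·12·11·10·9·8) / 6! = 1235520 / 720 = 1716.

1716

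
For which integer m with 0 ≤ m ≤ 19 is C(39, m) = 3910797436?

C(39,m) increases on 0 ≤ m ≤ 19. C(39,11) = 1676056044 and C(39,12) = 3910797436, so m = 12.

12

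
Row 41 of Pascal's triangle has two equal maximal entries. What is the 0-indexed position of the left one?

For odd n = 41, C(41,r) peaks at r = (n−1)/2 and (n+1)/2; the lesser is 20.

20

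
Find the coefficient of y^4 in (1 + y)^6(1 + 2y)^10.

12235

Coefficient of y^4 = Σ_{j} C(6,j)·1^j·C(10,4-j)·2^(4-j) for j from 0 to 4.
= 3360 + 5760 + 2700 + 400 + 15 = 12235.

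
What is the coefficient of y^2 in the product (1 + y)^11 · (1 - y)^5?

Coefficient of y^2 = Σ_{j} C(11,j)·1^j·C(5,2-j)·(-1)^(2-j) for j from 0 to 2.
= 10 + (-55) + 55 = 10.

10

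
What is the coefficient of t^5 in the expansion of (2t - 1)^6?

The general term is C(6,j)·(2t)^j·(-1)^(6-j); the t^5 term has j = 5.
C(6,5) = 6.
Coefficient = C(6,5) · 2^5 · (-1)^1 = 6 · 32 · (-1) = -192.

-192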